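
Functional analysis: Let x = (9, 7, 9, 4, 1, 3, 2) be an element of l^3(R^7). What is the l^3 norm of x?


The l^3 norm = (sum |x_i|^3)^(1/3)
Sum of 3th powers = 729 + 343 + 729 + 64 + 1 + 27 + 8 = 1901
||x||_3 = (1901)^(1/3) = 12.3878

12.3878


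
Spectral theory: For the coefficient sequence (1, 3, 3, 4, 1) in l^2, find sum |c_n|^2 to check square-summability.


sum |c_n|^2 = 1^2 + 3^2 + 3^2 + 4^2 + 1^2
= 1 + 9 + 9 + 16 + 1
= 36

36


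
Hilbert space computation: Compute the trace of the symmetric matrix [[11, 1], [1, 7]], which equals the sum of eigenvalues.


For a self-adjoint (symmetric) matrix, the eigenvalues are real.
The sum of eigenvalues equals the trace of the matrix.
trace = 11 + 7 = 18

18


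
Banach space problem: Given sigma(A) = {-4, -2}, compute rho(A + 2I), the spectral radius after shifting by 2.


Spectrum of A + 2I = {-2, 0}
Spectral radius = max |lambda| over the shifted spectrum
= max(2, 0) = 2

2


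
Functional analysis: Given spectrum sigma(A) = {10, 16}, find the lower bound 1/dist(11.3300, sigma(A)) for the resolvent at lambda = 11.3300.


dist(11.3300, {10, 16}) = min(|11.3300 - 10|, |11.3300 - 16|)
= min(1.3300, 4.6700) = 1.3300
Resolvent bound = 1/1.3300 = 0.7519

0.7519


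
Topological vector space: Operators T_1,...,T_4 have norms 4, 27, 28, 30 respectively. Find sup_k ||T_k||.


By the Uniform Boundedness Principle, the supremum of norms is finite.
sup_k ||T_k|| = max(4, 27, 28, 30) = 30

30


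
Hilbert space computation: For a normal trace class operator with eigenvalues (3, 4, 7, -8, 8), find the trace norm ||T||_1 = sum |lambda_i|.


For a normal operator, singular values equal |eigenvalues|.
Trace norm = sum |lambda_i| = 3 + 4 + 7 + 8 + 8
= 30

30


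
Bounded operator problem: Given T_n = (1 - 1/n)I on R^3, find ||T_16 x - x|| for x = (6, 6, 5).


T_16 x - x = (1 - 1/16)x - x = -x/16
||x|| = sqrt(97) = 9.8489
||T_16 x - x|| = ||x||/16 = 9.8489/16 = 0.6156

0.6156


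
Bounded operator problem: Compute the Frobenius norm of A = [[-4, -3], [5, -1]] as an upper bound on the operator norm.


||A||_F^2 = sum a_ij^2
= (-4)^2 + (-3)^2 + 5^2 + (-1)^2
= 16 + 9 + 25 + 1 = 51
||A||_F = sqrt(51) = 7.1414

7.1414


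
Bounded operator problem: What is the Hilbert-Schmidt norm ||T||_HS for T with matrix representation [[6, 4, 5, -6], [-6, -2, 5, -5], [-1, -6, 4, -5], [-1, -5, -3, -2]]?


The Hilbert-Schmidt norm is sqrt(sum of squares of all entries).
Sum of squares = 6^2 + 4^2 + 5^2 + (-6)^2 + (-6)^2 + (-2)^2 + 5^2 + (-5)^2 + (-1)^2 + (-6)^2 + 4^2 + (-5)^2 + (-1)^2 + (-5)^2 + (-3)^2 + (-2)^2
= 36 + 16 + 25 + 36 + 36 + 4 + 25 + 25 + 1 + 36 + 16 + 25 + 1 + 25 + 9 + 4 = 320
||T||_HS = sqrt(320) = 17.8885

17.8885


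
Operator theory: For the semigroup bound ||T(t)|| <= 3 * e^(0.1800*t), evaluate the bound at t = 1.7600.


||T(1.7600)|| <= 3 * exp(0.1800 * 1.7600)
= 3 * exp(0.3168)
= 3 * 1.3727
= 4.1182

4.1182


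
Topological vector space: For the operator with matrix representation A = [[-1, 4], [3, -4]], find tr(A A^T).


trace(A * A^T) = sum of squares of all entries
= (-1)^2 + 4^2 + 3^2 + (-4)^2
= 1 + 16 + 9 + 16
= 42

42


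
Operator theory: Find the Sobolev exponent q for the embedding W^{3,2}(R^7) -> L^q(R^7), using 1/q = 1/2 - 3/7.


Using the Sobolev embedding formula: 1/q = 1/p - k/n
1/q = 1/2 - 3/7 = 1/14
q = 1/(1/14) = 14

14.0000


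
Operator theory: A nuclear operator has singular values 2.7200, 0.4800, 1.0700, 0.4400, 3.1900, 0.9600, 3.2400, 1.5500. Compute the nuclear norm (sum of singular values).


The nuclear norm is the sum of all singular values.
||T||_1 = 2.7200 + 0.4800 + 1.0700 + 0.4400 + 3.1900 + 0.9600 + 3.2400 + 1.5500
= 13.6500

13.6500


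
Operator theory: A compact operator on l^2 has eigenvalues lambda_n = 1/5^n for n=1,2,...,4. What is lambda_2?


The eigenvalue formula gives lambda_2 = 1/5^2
= 1/25
= 0.0400

0.0400


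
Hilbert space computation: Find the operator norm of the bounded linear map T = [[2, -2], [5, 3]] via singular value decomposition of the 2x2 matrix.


A^T A = [[29, 11], [11, 13]]
trace(A^T A) = 42, det(A^T A) = 256
discriminant = 42^2 - 4*256 = 740
Largest eigenvalue of A^T A = (trace + sqrt(disc))/2 = 34.6015
||T|| = sqrt(34.6015) = 5.8823

5.8823


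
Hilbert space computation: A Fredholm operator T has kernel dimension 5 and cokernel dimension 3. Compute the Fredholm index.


The Fredholm index is defined as ind(T) = dim(ker T) - dim(coker T)
= 5 - 3
= 2

2


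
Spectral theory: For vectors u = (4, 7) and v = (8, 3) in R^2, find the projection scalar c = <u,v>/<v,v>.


Computing <u,v> = 4*8 + 7*3 = 53
Computing <v,v> = 8^2 + 3^2 = 73
Projection coefficient = 53/73 = 0.7260

0.7260


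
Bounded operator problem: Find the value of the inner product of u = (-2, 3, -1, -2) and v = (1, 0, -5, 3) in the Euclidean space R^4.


Computing the standard inner product <u, v> = sum u_i * v_i
= -2*1 + 3*0 + -1*-5 + -2*3
= -2 + 0 + 5 + -6
= -3

-3


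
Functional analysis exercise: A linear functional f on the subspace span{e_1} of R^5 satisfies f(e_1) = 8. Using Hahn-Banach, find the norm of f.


The norm of f is given by ||f|| = sup_{||x||=1} |f(x)|.
On span{e_1}, ||e_1|| = 1, so ||f|| = |f(e_1)| / ||e_1||
= |8| / 1 = 8.0000

8.0000


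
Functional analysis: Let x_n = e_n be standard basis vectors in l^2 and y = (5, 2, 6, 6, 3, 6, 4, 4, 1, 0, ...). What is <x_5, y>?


x_5 = e_5 is the standard basis vector with 1 in position 5.
<x_5, y> = y_5 = 3
As n -> infinity, <x_n, y> -> 0, confirming weak convergence of (x_n) to 0.

3


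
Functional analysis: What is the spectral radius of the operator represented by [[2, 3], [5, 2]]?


For a 2x2 matrix, eigenvalues satisfy lambda^2 - (trace)*lambda + det = 0
trace = 2 + 2 = 4
det = 2*2 - 3*5 = -11
discriminant = 4^2 - 4*(-11) = 60
spectral radius = max |eigenvalue| = 5.8730

5.8730


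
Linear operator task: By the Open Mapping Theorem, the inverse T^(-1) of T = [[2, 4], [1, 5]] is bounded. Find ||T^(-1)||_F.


det(T) = 2*5 - 4*1 = 6
T^(-1) = (1/6) * [[5, -4], [-1, 2]] = [[0.8333, -0.6667], [-0.1667, 0.3333]]
||T^(-1)||_F^2 = 0.8333^2 + (-0.6667)^2 + (-0.1667)^2 + 0.3333^2 = 1.2778
||T^(-1)||_F = sqrt(1.2778) = 1.1304

1.1304


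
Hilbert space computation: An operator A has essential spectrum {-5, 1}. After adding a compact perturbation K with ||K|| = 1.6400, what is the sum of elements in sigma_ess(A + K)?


By Weyl's theorem, the essential spectrum is invariant under compact perturbations.
sigma_ess(A + K) = sigma_ess(A) = {-5, 1}
Sum = -5 + 1 = -4

-4


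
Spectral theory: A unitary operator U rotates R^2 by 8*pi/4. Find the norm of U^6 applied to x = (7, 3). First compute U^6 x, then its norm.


U is a rotation by theta = 8*pi/4
U^6 = rotation by 6*theta = 48*pi/4 = 0*pi/4 (mod 2*pi)
cos(0*pi/4) = 1.0000, sin(0*pi/4) = 0.0000
U^6 x = (1.0000 * 7 - 0.0000 * 3, 0.0000 * 7 + 1.0000 * 3)
= (7.0000, 3.0000)
||U^6 x|| = sqrt(7.0000^2 + 3.0000^2) = sqrt(58.0000) = 7.6158

7.6158


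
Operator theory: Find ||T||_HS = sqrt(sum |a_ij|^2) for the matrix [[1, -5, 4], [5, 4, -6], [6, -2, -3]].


The Hilbert-Schmidt norm is sqrt(sum of squares of all entries).
Sum of squares = 1^2 + (-5)^2 + 4^2 + 5^2 + 4^2 + (-6)^2 + 6^2 + (-2)^2 + (-3)^2
= 1 + 25 + 16 + 25 + 16 + 36 + 36 + 4 + 9 = 168
||T||_HS = sqrt(168) = 12.9615

12.9615


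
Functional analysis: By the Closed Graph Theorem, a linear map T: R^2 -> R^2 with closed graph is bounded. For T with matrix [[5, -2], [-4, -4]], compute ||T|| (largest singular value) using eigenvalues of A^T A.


A^T A = [[41, 6], [6, 20]]
trace(A^T A) = 61, det(A^T A) = 784
discriminant = 61^2 - 4*784 = 585
Largest eigenvalue of A^T A = (trace + sqrt(disc))/2 = 42.5934
||T|| = sqrt(42.5934) = 6.5264

6.5264


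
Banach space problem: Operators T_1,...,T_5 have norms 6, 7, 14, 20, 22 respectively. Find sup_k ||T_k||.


By the Uniform Boundedness Principle, the supremum of norms is finite.
sup_k ||T_k|| = max(6, 7, 14, 20, 22) = 22

22


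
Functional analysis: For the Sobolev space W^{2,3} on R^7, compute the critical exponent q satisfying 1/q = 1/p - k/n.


Using the Sobolev embedding formula: 1/q = 1/p - k/n
1/q = 1/3 - 2/7 = 1/21
q = 1/(1/21) = 21

21.0000


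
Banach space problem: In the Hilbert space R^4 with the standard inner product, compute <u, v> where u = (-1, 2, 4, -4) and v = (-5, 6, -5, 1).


Computing the standard inner product <u, v> = sum u_i * v_i
= -1*-5 + 2*6 + 4*-5 + -4*1
= 5 + 12 + -20 + -4
= -7

-7


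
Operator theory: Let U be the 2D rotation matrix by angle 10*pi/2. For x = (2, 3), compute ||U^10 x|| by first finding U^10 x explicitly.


U is a rotation by theta = 10*pi/2
U^10 = rotation by 10*theta = 100*pi/2 = 0*pi/2 (mod 2*pi)
cos(0*pi/2) = 1.0000, sin(0*pi/2) = 0.0000
U^10 x = (1.0000 * 2 - 0.0000 * 3, 0.0000 * 2 + 1.0000 * 3)
= (2.0000, 3.0000)
||U^10 x|| = sqrt(2.0000^2 + 3.0000^2) = sqrt(13.0000) = 3.6056

3.6056


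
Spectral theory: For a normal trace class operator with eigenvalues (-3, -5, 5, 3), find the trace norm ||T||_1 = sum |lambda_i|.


For a normal operator, singular values equal |eigenvalues|.
Trace norm = sum |lambda_i| = 3 + 5 + 5 + 3
= 16

16


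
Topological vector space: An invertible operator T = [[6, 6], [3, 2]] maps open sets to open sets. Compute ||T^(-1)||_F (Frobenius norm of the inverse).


det(T) = 6*2 - 6*3 = -6
T^(-1) = (1/-6) * [[2, -6], [-3, 6]] = [[-0.3333, 1.0000], [0.5000, -1.0000]]
||T^(-1)||_F^2 = (-0.3333)^2 + 1.0000^2 + 0.5000^2 + (-1.0000)^2 = 2.3611
||T^(-1)||_F = sqrt(2.3611) = 1.5366

1.5366


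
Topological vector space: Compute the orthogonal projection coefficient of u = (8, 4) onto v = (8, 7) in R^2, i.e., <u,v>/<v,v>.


Computing <u,v> = 8*8 + 4*7 = 92
Computing <v,v> = 8^2 + 7^2 = 113
Projection coefficient = 92/113 = 0.8142

0.8142


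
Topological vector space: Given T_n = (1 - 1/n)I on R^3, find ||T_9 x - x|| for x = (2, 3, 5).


T_9 x - x = (1 - 1/9)x - x = -x/9
||x|| = sqrt(38) = 6.1644
||T_9 x - x|| = ||x||/9 = 6.1644/9 = 0.6849

0.6849


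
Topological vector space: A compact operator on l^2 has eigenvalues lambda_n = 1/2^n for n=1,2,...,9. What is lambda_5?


The eigenvalue formula gives lambda_5 = 1/2^5
= 1/32
= 0.0312

0.0312


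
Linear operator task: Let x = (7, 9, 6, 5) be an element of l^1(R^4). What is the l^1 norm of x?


The l^1 norm equals the sum of absolute values of all components.
||x||_1 = 7 + 9 + 6 + 5
= 27

27.0000


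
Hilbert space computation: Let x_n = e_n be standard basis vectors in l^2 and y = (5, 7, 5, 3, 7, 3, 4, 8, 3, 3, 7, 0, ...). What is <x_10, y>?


x_10 = e_10 is the standard basis vector with 1 in position 10.
<x_10, y> = y_10 = 3
As n -> infinity, <x_n, y> -> 0, confirming weak convergence of (x_n) to 0.

3


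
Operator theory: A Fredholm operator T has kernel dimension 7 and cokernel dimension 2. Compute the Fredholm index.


The Fredholm index is defined as ind(T) = dim(ker T) - dim(coker T)
= 7 - 2
= 5

5


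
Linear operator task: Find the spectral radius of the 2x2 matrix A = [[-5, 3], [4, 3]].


For a 2x2 matrix, eigenvalues satisfy lambda^2 - (trace)*lambda + det = 0
trace = -5 + 3 = -2
det = -5*3 - 3*4 = -27
discriminant = (-2)^2 - 4*(-27) = 112
spectral radius = max |eigenvalue| = 6.2915

6.2915


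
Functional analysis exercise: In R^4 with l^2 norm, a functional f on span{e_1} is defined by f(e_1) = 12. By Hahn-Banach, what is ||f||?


The norm of f is given by ||f|| = sup_{||x||=1} |f(x)|.
On span{e_1}, ||e_1|| = 1, so ||f|| = |f(e_1)| / ||e_1||
= |12| / 1 = 12.0000

12.0000


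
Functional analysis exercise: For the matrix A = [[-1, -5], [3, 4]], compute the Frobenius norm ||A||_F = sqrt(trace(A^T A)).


||A||_F^2 = sum a_ij^2
= (-1)^2 + (-5)^2 + 3^2 + 4^2
= 1 + 25 + 9 + 16 = 51
||A||_F = sqrt(51) = 7.1414

7.1414


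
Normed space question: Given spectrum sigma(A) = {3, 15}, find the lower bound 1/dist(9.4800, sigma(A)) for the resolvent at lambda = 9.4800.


dist(9.4800, {3, 15}) = min(|9.4800 - 3|, |9.4800 - 15|)
= min(6.4800, 5.5200) = 5.5200
Resolvent bound = 1/5.5200 = 0.1812

0.1812


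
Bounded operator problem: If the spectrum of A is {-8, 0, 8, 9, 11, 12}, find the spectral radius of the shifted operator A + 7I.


Spectrum of A + 7I = {-1, 7, 15, 16, 18, 19}
Spectral radius = max |lambda| over the shifted spectrum
= max(1, 7, 15, 16, 18, 19) = 19

19


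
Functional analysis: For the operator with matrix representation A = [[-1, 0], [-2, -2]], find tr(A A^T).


trace(A * A^T) = sum of squares of all entries
= (-1)^2 + 0^2 + (-2)^2 + (-2)^2
= 1 + 0 + 4 + 4
= 9

9


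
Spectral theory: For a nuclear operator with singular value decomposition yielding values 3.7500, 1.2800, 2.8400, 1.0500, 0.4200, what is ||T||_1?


The nuclear norm is the sum of all singular values.
||T||_1 = 3.7500 + 1.2800 + 2.8400 + 1.0500 + 0.4200
= 9.3400

9.3400


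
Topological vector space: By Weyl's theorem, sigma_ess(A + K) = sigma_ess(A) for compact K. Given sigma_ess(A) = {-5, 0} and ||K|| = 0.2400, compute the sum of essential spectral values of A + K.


By Weyl's theorem, the essential spectrum is invariant under compact perturbations.
sigma_ess(A + K) = sigma_ess(A) = {-5, 0}
Sum = -5 + 0 = -5

-5


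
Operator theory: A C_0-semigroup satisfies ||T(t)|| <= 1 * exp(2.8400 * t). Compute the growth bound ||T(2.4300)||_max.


||T(2.4300)|| <= 1 * exp(2.8400 * 2.4300)
= 1 * exp(6.9012)
= 1 * 993.4662
= 993.4662

993.4662


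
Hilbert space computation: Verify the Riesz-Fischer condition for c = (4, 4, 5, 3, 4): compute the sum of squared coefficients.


sum |c_n|^2 = 4^2 + 4^2 + 5^2 + 3^2 + 4^2
= 16 + 16 + 25 + 9 + 16
= 82

82


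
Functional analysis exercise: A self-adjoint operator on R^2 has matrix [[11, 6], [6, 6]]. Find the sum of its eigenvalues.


For a self-adjoint (symmetric) matrix, the eigenvalues are real.
The sum of eigenvalues equals the trace of the matrix.
trace = 11 + 6 = 17

17


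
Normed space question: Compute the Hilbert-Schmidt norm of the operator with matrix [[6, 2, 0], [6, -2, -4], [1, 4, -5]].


The Hilbert-Schmidt norm is sqrt(sum of squares of all entries).
Sum of squares = 6^2 + 2^2 + 0^2 + 6^2 + (-2)^2 + (-4)^2 + 1^2 + 4^2 + (-5)^2
= 36 + 4 + 0 + 36 + 4 + 16 + 1 + 16 + 25 = 138
||T||_HS = sqrt(138) = 11.7473

11.7473


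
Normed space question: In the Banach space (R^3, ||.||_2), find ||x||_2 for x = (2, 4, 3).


The l^2 norm = (sum |x_i|^2)^(1/2)
Sum of 2th powers = 4 + 16 + 9 = 29
||x||_2 = (29)^(1/2) = 5.3852

5.3852


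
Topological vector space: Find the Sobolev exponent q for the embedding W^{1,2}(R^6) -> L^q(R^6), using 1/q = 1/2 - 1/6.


Using the Sobolev embedding formula: 1/q = 1/p - k/n
1/q = 1/2 - 1/6 = 1/3
q = 1/(1/3) = 3

3.0000


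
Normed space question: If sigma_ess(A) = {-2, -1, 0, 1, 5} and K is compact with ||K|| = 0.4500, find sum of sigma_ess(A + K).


By Weyl's theorem, the essential spectrum is invariant under compact perturbations.
sigma_ess(A + K) = sigma_ess(A) = {-2, -1, 0, 1, 5}
Sum = -2 + -1 + 0 + 1 + 5 = 3

3


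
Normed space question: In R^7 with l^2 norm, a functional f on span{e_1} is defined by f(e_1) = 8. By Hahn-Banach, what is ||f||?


The norm of f is given by ||f|| = sup_{||x||=1} |f(x)|.
On span{e_1}, ||e_1|| = 1, so ||f|| = |f(e_1)| / ||e_1||
= |8| / 1 = 8.0000

8.0000


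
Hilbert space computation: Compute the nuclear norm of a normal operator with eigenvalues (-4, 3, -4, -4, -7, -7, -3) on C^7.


For a normal operator, singular values equal |eigenvalues|.
Trace norm = sum |lambda_i| = 4 + 3 + 4 + 4 + 7 + 7 + 3
= 32

32


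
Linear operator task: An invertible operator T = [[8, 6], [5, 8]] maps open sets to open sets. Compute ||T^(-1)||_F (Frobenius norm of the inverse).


det(T) = 8*8 - 6*5 = 34
T^(-1) = (1/34) * [[8, -6], [-5, 8]] = [[0.2353, -0.1765], [-0.1471, 0.2353]]
||T^(-1)||_F^2 = 0.2353^2 + (-0.1765)^2 + (-0.1471)^2 + 0.2353^2 = 0.1635
||T^(-1)||_F = sqrt(0.1635) = 0.4043

0.4043


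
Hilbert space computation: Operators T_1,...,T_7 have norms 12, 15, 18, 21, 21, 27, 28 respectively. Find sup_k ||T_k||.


By the Uniform Boundedness Principle, the supremum of norms is finite.
sup_k ||T_k|| = max(12, 15, 18, 21, 21, 27, 28) = 28

28


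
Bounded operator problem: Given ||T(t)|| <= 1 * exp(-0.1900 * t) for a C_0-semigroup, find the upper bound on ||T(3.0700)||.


||T(3.0700)|| <= 1 * exp(-0.1900 * 3.0700)
= 1 * exp(-0.5833)
= 1 * 0.5581
= 0.5581

0.5581


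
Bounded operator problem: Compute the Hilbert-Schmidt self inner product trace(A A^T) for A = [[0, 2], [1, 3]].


trace(A * A^T) = sum of squares of all entries
= 0^2 + 2^2 + 1^2 + 3^2
= 0 + 4 + 1 + 9
= 14

14


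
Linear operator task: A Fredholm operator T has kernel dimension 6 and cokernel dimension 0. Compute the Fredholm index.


The Fredholm index is defined as ind(T) = dim(ker T) - dim(coker T)
= 6 - 0
= 6

6


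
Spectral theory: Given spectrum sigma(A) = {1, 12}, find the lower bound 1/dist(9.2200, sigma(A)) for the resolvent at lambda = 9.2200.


dist(9.2200, {1, 12}) = min(|9.2200 - 1|, |9.2200 - 12|)
= min(8.2200, 2.7800) = 2.7800
Resolvent bound = 1/2.7800 = 0.3597

0.3597


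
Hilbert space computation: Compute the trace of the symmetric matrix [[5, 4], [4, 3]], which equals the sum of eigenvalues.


For a self-adjoint (symmetric) matrix, the eigenvalues are real.
The sum of eigenvalues equals the trace of the matrix.
trace = 5 + 3 = 8

8


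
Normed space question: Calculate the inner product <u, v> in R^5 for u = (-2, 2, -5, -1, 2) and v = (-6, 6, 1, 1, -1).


Computing the standard inner product <u, v> = sum u_i * v_i
= -2*-6 + 2*6 + -5*1 + -1*1 + 2*-1
= 12 + 12 + -5 + -1 + -2
= 16

16


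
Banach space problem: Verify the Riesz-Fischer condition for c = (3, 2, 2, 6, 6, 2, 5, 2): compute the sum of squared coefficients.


sum |c_n|^2 = 3^2 + 2^2 + 2^2 + 6^2 + 6^2 + 2^2 + 5^2 + 2^2
= 9 + 4 + 4 + 36 + 36 + 4 + 25 + 4
= 122

122


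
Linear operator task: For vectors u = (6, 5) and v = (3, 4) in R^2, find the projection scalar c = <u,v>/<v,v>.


Computing <u,v> = 6*3 + 5*4 = 38
Computing <v,v> = 3^2 + 4^2 = 25
Projection coefficient = 38/25 = 1.5200

1.5200


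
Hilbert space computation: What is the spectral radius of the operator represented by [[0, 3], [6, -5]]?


For a 2x2 matrix, eigenvalues satisfy lambda^2 - (trace)*lambda + det = 0
trace = 0 + -5 = -5
det = 0*-5 - 3*6 = -18
discriminant = (-5)^2 - 4*(-18) = 97
spectral radius = max |eigenvalue| = 7.4244

7.4244


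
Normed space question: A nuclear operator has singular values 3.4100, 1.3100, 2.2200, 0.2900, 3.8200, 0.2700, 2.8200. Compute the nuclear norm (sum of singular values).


The nuclear norm is the sum of all singular values.
||T||_1 = 3.4100 + 1.3100 + 2.2200 + 0.2900 + 3.8200 + 0.2700 + 2.8200
= 14.1400

14.1400


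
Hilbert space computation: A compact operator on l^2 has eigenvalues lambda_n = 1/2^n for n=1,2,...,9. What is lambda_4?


The eigenvalue formula gives lambda_4 = 1/2^4
= 1/16
= 0.0625

0.0625


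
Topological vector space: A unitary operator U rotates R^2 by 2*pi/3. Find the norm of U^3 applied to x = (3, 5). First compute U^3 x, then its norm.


U is a rotation by theta = 2*pi/3
U^3 = rotation by 3*theta = 6*pi/3 = 0*pi/3 (mod 2*pi)
cos(0*pi/3) = 1.0000, sin(0*pi/3) = 0.0000
U^3 x = (1.0000 * 3 - 0.0000 * 5, 0.0000 * 3 + 1.0000 * 5)
= (3.0000, 5.0000)
||U^3 x|| = sqrt(3.0000^2 + 5.0000^2) = sqrt(34.0000) = 5.8310

5.8310


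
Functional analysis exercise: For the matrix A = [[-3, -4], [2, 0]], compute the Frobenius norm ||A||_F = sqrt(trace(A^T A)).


||A||_F^2 = sum a_ij^2
= (-3)^2 + (-4)^2 + 2^2 + 0^2
= 9 + 16 + 4 + 0 = 29
||A||_F = sqrt(29) = 5.3852

5.3852


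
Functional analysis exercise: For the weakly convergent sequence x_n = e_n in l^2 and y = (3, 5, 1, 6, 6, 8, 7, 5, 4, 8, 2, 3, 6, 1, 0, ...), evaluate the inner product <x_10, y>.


x_10 = e_10 is the standard basis vector with 1 in position 10.
<x_10, y> = y_10 = 8
As n -> infinity, <x_n, y> -> 0, confirming weak convergence of (x_n) to 0.

8


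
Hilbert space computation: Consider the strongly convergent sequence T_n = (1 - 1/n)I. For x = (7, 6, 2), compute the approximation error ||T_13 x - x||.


T_13 x - x = (1 - 1/13)x - x = -x/13
||x|| = sqrt(89) = 9.4340
||T_13 x - x|| = ||x||/13 = 9.4340/13 = 0.7257

0.7257


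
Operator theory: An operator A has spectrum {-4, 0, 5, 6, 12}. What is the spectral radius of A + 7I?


Spectrum of A + 7I = {3, 7, 12, 13, 19}
Spectral radius = max |lambda| over the shifted spectrum
= max(3, 7, 12, 13, 19) = 19

19


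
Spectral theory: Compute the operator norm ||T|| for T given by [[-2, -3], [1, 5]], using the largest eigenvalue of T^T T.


A^T A = [[5, 11], [11, 34]]
trace(A^T A) = 39, det(A^T A) = 49
discriminant = 39^2 - 4*49 = 1325
Largest eigenvalue of A^T A = (trace + sqrt(disc))/2 = 37.7003
||T|| = sqrt(37.7003) = 6.1401

6.1401


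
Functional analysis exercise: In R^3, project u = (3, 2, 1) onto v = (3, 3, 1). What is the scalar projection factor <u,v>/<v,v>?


Computing <u,v> = 3*3 + 2*3 + 1*1 = 16
Computing <v,v> = 3^2 + 3^2 + 1^2 = 19
Projection coefficient = 16/19 = 0.8421

0.8421


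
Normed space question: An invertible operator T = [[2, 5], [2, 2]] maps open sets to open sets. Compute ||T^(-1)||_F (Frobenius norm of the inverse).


det(T) = 2*2 - 5*2 = -6
T^(-1) = (1/-6) * [[2, -5], [-2, 2]] = [[-0.3333, 0.8333], [0.3333, -0.3333]]
||T^(-1)||_F^2 = (-0.3333)^2 + 0.8333^2 + 0.3333^2 + (-0.3333)^2 = 1.0278
||T^(-1)||_F = sqrt(1.0278) = 1.0138

1.0138


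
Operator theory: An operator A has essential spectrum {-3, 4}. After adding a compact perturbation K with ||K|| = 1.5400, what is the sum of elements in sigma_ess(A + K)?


By Weyl's theorem, the essential spectrum is invariant under compact perturbations.
sigma_ess(A + K) = sigma_ess(A) = {-3, 4}
Sum = -3 + 4 = 1

1


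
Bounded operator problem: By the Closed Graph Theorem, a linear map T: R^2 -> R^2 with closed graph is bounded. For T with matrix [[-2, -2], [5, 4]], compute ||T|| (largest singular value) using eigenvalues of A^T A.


A^T A = [[29, 24], [24, 20]]
trace(A^T A) = 49, det(A^T A) = 4
discriminant = 49^2 - 4*4 = 2385
Largest eigenvalue of A^T A = (trace + sqrt(disc))/2 = 48.9182
||T|| = sqrt(48.9182) = 6.9942

6.9942


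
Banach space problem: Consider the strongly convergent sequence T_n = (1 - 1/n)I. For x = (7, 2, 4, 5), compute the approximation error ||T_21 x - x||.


T_21 x - x = (1 - 1/21)x - x = -x/21
||x|| = sqrt(94) = 9.6954
||T_21 x - x|| = ||x||/21 = 9.6954/21 = 0.4617

0.4617


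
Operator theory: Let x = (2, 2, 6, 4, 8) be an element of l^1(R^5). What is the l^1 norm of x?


The l^1 norm equals the sum of absolute values of all components.
||x||_1 = 2 + 2 + 6 + 4 + 8
= 22

22.0000


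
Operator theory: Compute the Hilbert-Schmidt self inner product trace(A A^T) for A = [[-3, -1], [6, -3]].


trace(A * A^T) = sum of squares of all entries
= (-3)^2 + (-1)^2 + 6^2 + (-3)^2
= 9 + 1 + 36 + 9
= 55

55


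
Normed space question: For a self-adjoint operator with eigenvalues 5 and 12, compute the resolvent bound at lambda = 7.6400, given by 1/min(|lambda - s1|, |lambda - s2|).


dist(7.6400, {5, 12}) = min(|7.6400 - 5|, |7.6400 - 12|)
= min(2.6400, 4.3600) = 2.6400
Resolvent bound = 1/2.6400 = 0.3788

0.3788


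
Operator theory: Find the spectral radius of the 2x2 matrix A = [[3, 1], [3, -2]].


For a 2x2 matrix, eigenvalues satisfy lambda^2 - (trace)*lambda + det = 0
trace = 3 + -2 = 1
det = 3*-2 - 1*3 = -9
discriminant = 1^2 - 4*(-9) = 37
spectral radius = max |eigenvalue| = 3.5414

3.5414


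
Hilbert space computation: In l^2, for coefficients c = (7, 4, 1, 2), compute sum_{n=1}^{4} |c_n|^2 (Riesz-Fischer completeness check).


sum |c_n|^2 = 7^2 + 4^2 + 1^2 + 2^2
= 49 + 16 + 1 + 4
= 70

70


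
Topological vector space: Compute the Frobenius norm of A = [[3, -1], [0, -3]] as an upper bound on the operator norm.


||A||_F^2 = sum a_ij^2
= 3^2 + (-1)^2 + 0^2 + (-3)^2
= 9 + 1 + 0 + 9 = 19
||A||_F = sqrt(19) = 4.3589

4.3589


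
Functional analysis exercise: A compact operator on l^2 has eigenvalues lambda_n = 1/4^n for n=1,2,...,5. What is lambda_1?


The eigenvalue formula gives lambda_1 = 1/4^1
= 1/4
= 0.2500

0.2500


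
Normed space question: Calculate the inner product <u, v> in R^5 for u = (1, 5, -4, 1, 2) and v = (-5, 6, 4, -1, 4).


Computing the standard inner product <u, v> = sum u_i * v_i
= 1*-5 + 5*6 + -4*4 + 1*-1 + 2*4
= -5 + 30 + -16 + -1 + 8
= 16

16


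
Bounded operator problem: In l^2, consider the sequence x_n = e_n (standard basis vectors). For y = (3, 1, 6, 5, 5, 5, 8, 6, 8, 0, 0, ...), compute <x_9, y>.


x_9 = e_9 is the standard basis vector with 1 in position 9.
<x_9, y> = y_9 = 8
As n -> infinity, <x_n, y> -> 0, confirming weak convergence of (x_n) to 0.

8


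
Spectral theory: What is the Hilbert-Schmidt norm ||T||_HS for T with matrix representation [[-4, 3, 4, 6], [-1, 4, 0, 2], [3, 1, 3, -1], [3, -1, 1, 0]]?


The Hilbert-Schmidt norm is sqrt(sum of squares of all entries).
Sum of squares = (-4)^2 + 3^2 + 4^2 + 6^2 + (-1)^2 + 4^2 + 0^2 + 2^2 + 3^2 + 1^2 + 3^2 + (-1)^2 + 3^2 + (-1)^2 + 1^2 + 0^2
= 16 + 9 + 16 + 36 + 1 + 16 + 0 + 4 + 9 + 1 + 9 + 1 + 9 + 1 + 1 + 0 = 129
||T||_HS = sqrt(129) = 11.3578

11.3578


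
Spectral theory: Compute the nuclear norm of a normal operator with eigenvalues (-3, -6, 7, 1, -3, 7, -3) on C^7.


For a normal operator, singular values equal |eigenvalues|.
Trace norm = sum |lambda_i| = 3 + 6 + 7 + 1 + 3 + 7 + 3
= 30

30


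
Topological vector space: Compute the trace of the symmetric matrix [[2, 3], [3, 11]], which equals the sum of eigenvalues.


For a self-adjoint (symmetric) matrix, the eigenvalues are real.
The sum of eigenvalues equals the trace of the matrix.
trace = 2 + 11 = 13

13


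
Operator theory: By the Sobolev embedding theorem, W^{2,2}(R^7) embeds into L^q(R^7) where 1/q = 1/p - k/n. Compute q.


Using the Sobolev embedding formula: 1/q = 1/p - k/n
1/q = 1/2 - 2/7 = 3/14
q = 1/(3/14) = 14/3 = 4.6667

4.6667


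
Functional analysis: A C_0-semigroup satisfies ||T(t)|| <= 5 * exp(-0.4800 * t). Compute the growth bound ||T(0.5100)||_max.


||T(0.5100)|| <= 5 * exp(-0.4800 * 0.5100)
= 5 * exp(-0.2448)
= 5 * 0.7829
= 3.9143

3.9143


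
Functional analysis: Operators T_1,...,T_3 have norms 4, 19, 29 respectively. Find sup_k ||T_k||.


By the Uniform Boundedness Principle, the supremum of norms is finite.
sup_k ||T_k|| = max(4, 19, 29) = 29

29


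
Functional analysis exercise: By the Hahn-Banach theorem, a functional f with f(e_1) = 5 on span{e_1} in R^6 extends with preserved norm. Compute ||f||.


The norm of f is given by ||f|| = sup_{||x||=1} |f(x)|.
On span{e_1}, ||e_1|| = 1, so ||f|| = |f(e_1)| / ||e_1||
= |5| / 1 = 5.0000

5.0000


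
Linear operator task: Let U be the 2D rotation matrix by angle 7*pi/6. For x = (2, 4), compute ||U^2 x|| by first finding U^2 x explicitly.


U is a rotation by theta = 7*pi/6
U^2 = rotation by 2*theta = 14*pi/6 = 2*pi/6 (mod 2*pi)
cos(2*pi/6) = 0.5000, sin(2*pi/6) = 0.8660
U^2 x = (0.5000 * 2 - 0.8660 * 4, 0.8660 * 2 + 0.5000 * 4)
= (-2.4641, 3.7321)
||U^2 x|| = sqrt((-2.4641)^2 + 3.7321^2) = sqrt(20.0000) = 4.4721

4.4721


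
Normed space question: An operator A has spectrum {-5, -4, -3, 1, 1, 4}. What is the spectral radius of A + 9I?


Spectrum of A + 9I = {4, 5, 6, 10, 10, 13}
Spectral radius = max |lambda| over the shifted spectrum
= max(4, 5, 6, 10, 10, 13) = 13

13


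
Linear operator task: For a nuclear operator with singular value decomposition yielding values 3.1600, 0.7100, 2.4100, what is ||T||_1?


The nuclear norm is the sum of all singular values.
||T||_1 = 3.1600 + 0.7100 + 2.4100
= 6.2800

6.2800


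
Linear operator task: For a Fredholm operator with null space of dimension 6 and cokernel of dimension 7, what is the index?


The Fredholm index is defined as ind(T) = dim(ker T) - dim(coker T)
= 6 - 7
= -1

-1


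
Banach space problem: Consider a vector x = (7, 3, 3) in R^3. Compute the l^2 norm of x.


The l^2 norm = (sum |x_i|^2)^(1/2)
Sum of 2th powers = 49 + 9 + 9 = 67
||x||_2 = (67)^(1/2) = 8.1854

8.1854


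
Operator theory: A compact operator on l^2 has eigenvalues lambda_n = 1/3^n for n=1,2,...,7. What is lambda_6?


The eigenvalue formula gives lambda_6 = 1/3^6
= 1/729
= 0.0014

0.0014


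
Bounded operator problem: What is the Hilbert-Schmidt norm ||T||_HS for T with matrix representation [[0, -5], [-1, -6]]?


The Hilbert-Schmidt norm is sqrt(sum of squares of all entries).
Sum of squares = 0^2 + (-5)^2 + (-1)^2 + (-6)^2
= 0 + 25 + 1 + 36 = 62
||T||_HS = sqrt(62) = 7.8740

7.8740


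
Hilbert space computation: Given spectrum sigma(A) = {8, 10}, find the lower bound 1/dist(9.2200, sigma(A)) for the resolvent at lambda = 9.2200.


dist(9.2200, {8, 10}) = min(|9.2200 - 8|, |9.2200 - 10|)
= min(1.2200, 0.7800) = 0.7800
Resolvent bound = 1/0.7800 = 1.2821

1.2821


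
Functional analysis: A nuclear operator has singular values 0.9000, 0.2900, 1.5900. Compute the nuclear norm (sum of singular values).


The nuclear norm is the sum of all singular values.
||T||_1 = 0.9000 + 0.2900 + 1.5900
= 2.7800

2.7800


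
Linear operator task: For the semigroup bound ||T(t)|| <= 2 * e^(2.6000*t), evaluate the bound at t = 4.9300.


||T(4.9300)|| <= 2 * exp(2.6000 * 4.9300)
= 2 * exp(12.8180)
= 2 * 368796.3966
= 737592.7932

737592.7932


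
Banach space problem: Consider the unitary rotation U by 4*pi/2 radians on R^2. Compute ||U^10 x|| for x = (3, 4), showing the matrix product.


U is a rotation by theta = 4*pi/2
U^10 = rotation by 10*theta = 40*pi/2 = 0*pi/2 (mod 2*pi)
cos(0*pi/2) = 1.0000, sin(0*pi/2) = 0.0000
U^10 x = (1.0000 * 3 - 0.0000 * 4, 0.0000 * 3 + 1.0000 * 4)
= (3.0000, 4.0000)
||U^10 x|| = sqrt(3.0000^2 + 4.0000^2) = sqrt(25.0000) = 5.0000

5.0000


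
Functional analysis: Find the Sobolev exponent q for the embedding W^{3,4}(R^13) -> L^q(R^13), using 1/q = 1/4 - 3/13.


Using the Sobolev embedding formula: 1/q = 1/p - k/n
1/q = 1/4 - 3/13 = 1/52
q = 1/(1/52) = 52

52.0000


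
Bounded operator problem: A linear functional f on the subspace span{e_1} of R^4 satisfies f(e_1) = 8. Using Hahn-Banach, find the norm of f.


The norm of f is given by ||f|| = sup_{||x||=1} |f(x)|.
On span{e_1}, ||e_1|| = 1, so ||f|| = |f(e_1)| / ||e_1||
= |8| / 1 = 8.0000

8.0000


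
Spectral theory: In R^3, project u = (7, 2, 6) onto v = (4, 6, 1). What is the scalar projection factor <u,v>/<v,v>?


Computing <u,v> = 7*4 + 2*6 + 6*1 = 46
Computing <v,v> = 4^2 + 6^2 + 1^2 = 53
Projection coefficient = 46/53 = 0.8679

0.8679


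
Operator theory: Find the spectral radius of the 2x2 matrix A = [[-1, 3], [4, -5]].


For a 2x2 matrix, eigenvalues satisfy lambda^2 - (trace)*lambda + det = 0
trace = -1 + -5 = -6
det = -1*-5 - 3*4 = -7
discriminant = (-6)^2 - 4*(-7) = 64
spectral radius = max |eigenvalue| = 7.0000

7.0000


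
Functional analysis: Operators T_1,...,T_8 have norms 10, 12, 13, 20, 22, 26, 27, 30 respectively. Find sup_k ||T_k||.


By the Uniform Boundedness Principle, the supremum of norms is finite.
sup_k ||T_k|| = max(10, 12, 13, 20, 22, 26, 27, 30) = 30

30


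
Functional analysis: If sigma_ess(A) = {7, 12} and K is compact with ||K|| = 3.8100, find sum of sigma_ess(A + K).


By Weyl's theorem, the essential spectrum is invariant under compact perturbations.
sigma_ess(A + K) = sigma_ess(A) = {7, 12}
Sum = 7 + 12 = 19

19


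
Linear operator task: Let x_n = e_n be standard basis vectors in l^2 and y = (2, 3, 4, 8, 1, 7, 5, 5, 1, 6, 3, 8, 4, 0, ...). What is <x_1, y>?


x_1 = e_1 is the standard basis vector with 1 in position 1.
<x_1, y> = y_1 = 2
As n -> infinity, <x_n, y> -> 0, confirming weak convergence of (x_n) to 0.

2


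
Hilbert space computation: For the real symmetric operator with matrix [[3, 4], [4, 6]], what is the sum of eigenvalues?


For a self-adjoint (symmetric) matrix, the eigenvalues are real.
The sum of eigenvalues equals the trace of the matrix.
trace = 3 + 6 = 9

9


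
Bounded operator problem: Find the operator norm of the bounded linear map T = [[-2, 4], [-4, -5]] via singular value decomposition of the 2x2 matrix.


A^T A = [[20, 12], [12, 41]]
trace(A^T A) = 61, det(A^T A) = 676
discriminant = 61^2 - 4*676 = 1017
Largest eigenvalue of A^T A = (trace + sqrt(disc))/2 = 46.4452
||T|| = sqrt(46.4452) = 6.8151

6.8151


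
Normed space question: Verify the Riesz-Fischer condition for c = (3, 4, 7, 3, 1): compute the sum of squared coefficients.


sum |c_n|^2 = 3^2 + 4^2 + 7^2 + 3^2 + 1^2
= 9 + 16 + 49 + 9 + 1
= 84

84


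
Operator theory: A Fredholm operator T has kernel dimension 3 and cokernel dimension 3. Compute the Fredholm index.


The Fredholm index is defined as ind(T) = dim(ker T) - dim(coker T)
= 3 - 3
= 0

0


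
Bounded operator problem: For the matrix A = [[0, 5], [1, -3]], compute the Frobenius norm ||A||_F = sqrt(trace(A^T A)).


||A||_F^2 = sum a_ij^2
= 0^2 + 5^2 + 1^2 + (-3)^2
= 0 + 25 + 1 + 9 = 35
||A||_F = sqrt(35) = 5.9161

5.9161


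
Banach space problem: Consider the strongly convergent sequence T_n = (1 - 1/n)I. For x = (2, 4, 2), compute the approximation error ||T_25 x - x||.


T_25 x - x = (1 - 1/25)x - x = -x/25
||x|| = sqrt(24) = 4.8990
||T_25 x - x|| = ||x||/25 = 4.8990/25 = 0.1960

0.1960


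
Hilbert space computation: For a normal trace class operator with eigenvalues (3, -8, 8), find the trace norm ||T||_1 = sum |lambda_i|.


For a normal operator, singular values equal |eigenvalues|.
Trace norm = sum |lambda_i| = 3 + 8 + 8
= 19

19


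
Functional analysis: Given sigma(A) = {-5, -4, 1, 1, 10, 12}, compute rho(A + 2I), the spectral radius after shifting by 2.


Spectrum of A + 2I = {-3, -2, 3, 3, 12, 14}
Spectral radius = max |lambda| over the shifted spectrum
= max(3, 2, 3, 3, 12, 14) = 14

14


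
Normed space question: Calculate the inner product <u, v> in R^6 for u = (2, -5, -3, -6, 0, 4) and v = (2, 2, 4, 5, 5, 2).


Computing the standard inner product <u, v> = sum u_i * v_i
= 2*2 + -5*2 + -3*4 + -6*5 + 0*5 + 4*2
= 4 + -10 + -12 + -30 + 0 + 8
= -40

-40


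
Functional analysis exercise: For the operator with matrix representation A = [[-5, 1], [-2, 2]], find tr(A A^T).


trace(A * A^T) = sum of squares of all entries
= (-5)^2 + 1^2 + (-2)^2 + 2^2
= 25 + 1 + 4 + 4
= 34

34


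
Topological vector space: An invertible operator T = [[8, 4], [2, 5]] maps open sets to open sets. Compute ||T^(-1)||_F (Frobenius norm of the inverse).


det(T) = 8*5 - 4*2 = 32
T^(-1) = (1/32) * [[5, -4], [-2, 8]] = [[0.1562, -0.1250], [-0.0625, 0.2500]]
||T^(-1)||_F^2 = 0.1562^2 + (-0.1250)^2 + (-0.0625)^2 + 0.2500^2 = 0.1064
||T^(-1)||_F = sqrt(0.1064) = 0.3263

0.3263


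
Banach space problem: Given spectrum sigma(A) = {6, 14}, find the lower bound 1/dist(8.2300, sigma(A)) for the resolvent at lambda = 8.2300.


dist(8.2300, {6, 14}) = min(|8.2300 - 6|, |8.2300 - 14|)
= min(2.2300, 5.7700) = 2.2300
Resolvent bound = 1/2.2300 = 0.4484

0.4484


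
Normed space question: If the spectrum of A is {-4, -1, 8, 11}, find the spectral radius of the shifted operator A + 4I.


Spectrum of A + 4I = {0, 3, 12, 15}
Spectral radius = max |lambda| over the shifted spectrum
= max(0, 3, 12, 15) = 15

15


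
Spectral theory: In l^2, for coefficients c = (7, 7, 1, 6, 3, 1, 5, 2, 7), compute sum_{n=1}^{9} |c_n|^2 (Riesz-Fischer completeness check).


sum |c_n|^2 = 7^2 + 7^2 + 1^2 + 6^2 + 3^2 + 1^2 + 5^2 + 2^2 + 7^2
= 49 + 49 + 1 + 36 + 9 + 1 + 25 + 4 + 49
= 223

223


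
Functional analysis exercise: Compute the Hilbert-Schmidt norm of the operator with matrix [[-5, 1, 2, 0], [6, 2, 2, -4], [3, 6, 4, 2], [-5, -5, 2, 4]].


The Hilbert-Schmidt norm is sqrt(sum of squares of all entries).
Sum of squares = (-5)^2 + 1^2 + 2^2 + 0^2 + 6^2 + 2^2 + 2^2 + (-4)^2 + 3^2 + 6^2 + 4^2 + 2^2 + (-5)^2 + (-5)^2 + 2^2 + 4^2
= 25 + 1 + 4 + 0 + 36 + 4 + 4 + 16 + 9 + 36 + 16 + 4 + 25 + 25 + 4 + 16 = 225
||T||_HS = sqrt(225) = 15.0000

15.0000


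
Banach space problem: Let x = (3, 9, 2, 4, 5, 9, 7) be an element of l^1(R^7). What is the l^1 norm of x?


The l^1 norm equals the sum of absolute values of all components.
||x||_1 = 3 + 9 + 2 + 4 + 5 + 9 + 7
= 39

39.0000


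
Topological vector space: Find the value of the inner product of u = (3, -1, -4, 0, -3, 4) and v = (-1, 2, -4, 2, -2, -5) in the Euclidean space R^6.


Computing the standard inner product <u, v> = sum u_i * v_i
= 3*-1 + -1*2 + -4*-4 + 0*2 + -3*-2 + 4*-5
= -3 + -2 + 16 + 0 + 6 + -20
= -3

-3


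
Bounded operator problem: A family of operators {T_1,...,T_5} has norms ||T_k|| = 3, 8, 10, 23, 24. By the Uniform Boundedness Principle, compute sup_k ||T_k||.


By the Uniform Boundedness Principle, the supremum of norms is finite.
sup_k ||T_k|| = max(3, 8, 10, 23, 24) = 24

24


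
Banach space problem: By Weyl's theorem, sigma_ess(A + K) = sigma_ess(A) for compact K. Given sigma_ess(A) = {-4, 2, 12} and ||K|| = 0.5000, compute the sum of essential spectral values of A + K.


By Weyl's theorem, the essential spectrum is invariant under compact perturbations.
sigma_ess(A + K) = sigma_ess(A) = {-4, 2, 12}
Sum = -4 + 2 + 12 = 10

10


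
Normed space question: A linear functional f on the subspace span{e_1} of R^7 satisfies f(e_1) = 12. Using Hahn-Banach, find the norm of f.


The norm of f is given by ||f|| = sup_{||x||=1} |f(x)|.
On span{e_1}, ||e_1|| = 1, so ||f|| = |f(e_1)| / ||e_1||
= |12| / 1 = 12.0000

12.0000


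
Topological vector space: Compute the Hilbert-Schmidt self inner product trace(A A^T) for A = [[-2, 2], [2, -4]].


trace(A * A^T) = sum of squares of all entries
= (-2)^2 + 2^2 + 2^2 + (-4)^2
= 4 + 4 + 4 + 16
= 28

28


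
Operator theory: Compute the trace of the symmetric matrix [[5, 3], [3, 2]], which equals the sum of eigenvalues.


For a self-adjoint (symmetric) matrix, the eigenvalues are real.
The sum of eigenvalues equals the trace of the matrix.
trace = 5 + 2 = 7

7


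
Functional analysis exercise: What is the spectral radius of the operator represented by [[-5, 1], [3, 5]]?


For a 2x2 matrix, eigenvalues satisfy lambda^2 - (trace)*lambda + det = 0
trace = -5 + 5 = 0
det = -5*5 - 1*3 = -28
discriminant = 0^2 - 4*(-28) = 112
spectral radius = max |eigenvalue| = 5.2915

5.2915


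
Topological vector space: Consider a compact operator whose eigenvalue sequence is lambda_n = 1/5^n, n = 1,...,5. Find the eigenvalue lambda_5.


The eigenvalue formula gives lambda_5 = 1/5^5
= 1/3125
= 3.2000e-04

3.2000e-04


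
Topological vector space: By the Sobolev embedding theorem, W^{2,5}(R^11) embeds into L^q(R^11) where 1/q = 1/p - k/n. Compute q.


Using the Sobolev embedding formula: 1/q = 1/p - k/n
1/q = 1/5 - 2/11 = 1/55
q = 1/(1/55) = 55

55.0000


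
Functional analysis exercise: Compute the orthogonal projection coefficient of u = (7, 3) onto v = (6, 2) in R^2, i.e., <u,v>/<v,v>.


Computing <u,v> = 7*6 + 3*2 = 48
Computing <v,v> = 6^2 + 2^2 = 40
Projection coefficient = 48/40 = 1.2000

1.2000


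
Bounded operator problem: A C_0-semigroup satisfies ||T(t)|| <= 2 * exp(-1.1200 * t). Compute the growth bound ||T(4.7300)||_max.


||T(4.7300)|| <= 2 * exp(-1.1200 * 4.7300)
= 2 * exp(-5.2976)
= 2 * 0.0050
= 0.0100

0.0100


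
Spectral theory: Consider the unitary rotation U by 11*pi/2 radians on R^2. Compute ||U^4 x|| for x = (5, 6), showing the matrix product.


U is a rotation by theta = 11*pi/2
U^4 = rotation by 4*theta = 44*pi/2 = 0*pi/2 (mod 2*pi)
cos(0*pi/2) = 1.0000, sin(0*pi/2) = 0.0000
U^4 x = (1.0000 * 5 - 0.0000 * 6, 0.0000 * 5 + 1.0000 * 6)
= (5.0000, 6.0000)
||U^4 x|| = sqrt(5.0000^2 + 6.0000^2) = sqrt(61.0000) = 7.8102

7.8102
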